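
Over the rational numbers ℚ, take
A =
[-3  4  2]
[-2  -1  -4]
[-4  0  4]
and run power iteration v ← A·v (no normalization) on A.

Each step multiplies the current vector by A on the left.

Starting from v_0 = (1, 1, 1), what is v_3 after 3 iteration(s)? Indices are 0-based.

v_3 = (91, 121, 100)

v_0 = (1, 1, 1).
v_1 = A·v_0 = (3, -7, 0).
v_2 = A·v_1 = (-37, 1, -12).
v_3 = A·v_2 = (91, 121, 100).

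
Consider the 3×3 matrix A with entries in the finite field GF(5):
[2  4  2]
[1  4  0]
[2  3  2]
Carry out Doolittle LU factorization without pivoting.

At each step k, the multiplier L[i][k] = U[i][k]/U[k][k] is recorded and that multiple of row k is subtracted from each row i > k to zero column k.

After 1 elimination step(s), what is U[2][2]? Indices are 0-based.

[col 0] pivot 2
  R1 -= 3*R0 → (0, 2, 4)  (L[1][0] := 3)
  R2 -= 1*R0 → (0, 4, 0)  (L[2][0] := 1)

U[2][2] = 0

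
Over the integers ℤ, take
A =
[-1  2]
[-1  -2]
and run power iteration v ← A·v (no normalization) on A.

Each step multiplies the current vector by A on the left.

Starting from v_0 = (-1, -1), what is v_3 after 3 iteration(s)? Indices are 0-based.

v_0 = (-1, -1).
v_1 = A·v_0 = (-1, 3).
v_2 = A·v_1 = (7, -5).
v_3 = A·v_2 = (-17, 3).

v_3 = (-17, 3)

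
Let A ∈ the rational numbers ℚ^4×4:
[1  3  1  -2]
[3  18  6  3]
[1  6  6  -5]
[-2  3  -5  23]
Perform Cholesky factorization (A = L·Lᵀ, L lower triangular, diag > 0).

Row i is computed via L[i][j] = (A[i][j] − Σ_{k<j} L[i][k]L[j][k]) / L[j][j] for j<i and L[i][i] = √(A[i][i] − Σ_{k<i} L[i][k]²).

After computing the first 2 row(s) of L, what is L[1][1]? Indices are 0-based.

L[1][1] = 3

Step 1: L[0][0] = √(1) = 1.
  L[1][0] = (3) / L[0][0] = 3.
Step 2: L[1][1] = √(9) = 3.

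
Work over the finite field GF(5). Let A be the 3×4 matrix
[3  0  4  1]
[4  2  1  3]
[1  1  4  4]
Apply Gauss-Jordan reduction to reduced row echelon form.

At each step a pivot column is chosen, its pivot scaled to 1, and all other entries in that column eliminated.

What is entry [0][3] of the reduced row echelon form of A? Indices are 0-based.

pivot(0,0)=3: scale R0 → (1, 0, 3, 2)
  clear (1,0): R1 −= (4)R0 → (0, 2, 4, 0)
  clear (2,0): R2 −= (1)R0 → (0, 1, 1, 2)
pivot(1,1)=2: scale R1 → (0, 1, 2, 0)
  clear (2,1): R2 −= (1)R1 → (0, 0, 4, 2)
pivot(2,2)=4: scale R2 → (0, 0, 1, 3)
  clear (0,2): R0 −= (3)R2 → (1, 0, 0, 3)
  clear (1,2): R1 −= (2)R2 → (0, 1, 0, 4)

M[0][3] = 3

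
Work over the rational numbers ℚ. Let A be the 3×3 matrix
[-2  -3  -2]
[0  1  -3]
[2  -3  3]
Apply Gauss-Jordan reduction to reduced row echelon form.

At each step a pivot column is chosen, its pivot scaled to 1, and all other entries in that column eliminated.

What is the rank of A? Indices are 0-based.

[1] R0 /= -2  ⇒  (1, 3/2, 1)
     R2 -= 2·R0  ⇒  (0, -6, 1)
[2] R1 /= 1  ⇒  (0, 1, -3)
     R0 -= 3/2·R1  ⇒  (1, 0, 11/2)
     R2 -= -6·R1  ⇒  (0, 0, -17)
[3] R2 /= -17  ⇒  (0, 0, 1)
     R0 -= 11/2·R2  ⇒  (1, 0, 0)
     R1 -= -3·R2  ⇒  (0, 1, 0)

rank = 3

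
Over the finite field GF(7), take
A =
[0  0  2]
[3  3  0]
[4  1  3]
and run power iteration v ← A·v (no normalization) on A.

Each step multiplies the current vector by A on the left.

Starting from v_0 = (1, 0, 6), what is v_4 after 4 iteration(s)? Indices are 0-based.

v_0 = (1, 0, 6).
v_1 = A·v_0 = (5, 3, 1).
v_2 = A·v_1 = (2, 3, 5).
v_3 = A·v_2 = (3, 1, 5).
v_4 = A·v_3 = (3, 5, 0).

v_4 = (3, 5, 0)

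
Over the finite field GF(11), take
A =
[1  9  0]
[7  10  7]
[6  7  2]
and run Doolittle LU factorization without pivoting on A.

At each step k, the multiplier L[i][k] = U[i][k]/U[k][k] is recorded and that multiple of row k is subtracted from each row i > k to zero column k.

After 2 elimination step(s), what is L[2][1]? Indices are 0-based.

L[2][1] = 4

Step 1: pivot at (0,0) is 1.
  row1 ← row1 − (7)·row0  ⇒  L[1][0]=7, U row1=(0, 2, 7)
  row2 ← row2 − (6)·row0  ⇒  L[2][0]=6, U row2=(0, 8, 2)
Step 2: pivot at (1,1) is 2.
  row2 ← row2 − (4)·row1  ⇒  L[2][1]=4, U row2=(0, 0, 7)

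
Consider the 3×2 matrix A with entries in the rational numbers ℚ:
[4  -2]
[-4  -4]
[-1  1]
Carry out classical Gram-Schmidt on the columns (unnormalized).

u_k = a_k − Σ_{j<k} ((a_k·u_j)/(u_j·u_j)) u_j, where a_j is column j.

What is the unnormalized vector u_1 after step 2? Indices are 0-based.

Step 1: u_0 = a_0 = (4, -4, -1).
Step 2: u_1 = a_1 − (7/33)·u_0 = (-94/33, -104/33, 40/33).

u_1 = (-94/33, -104/33, 40/33)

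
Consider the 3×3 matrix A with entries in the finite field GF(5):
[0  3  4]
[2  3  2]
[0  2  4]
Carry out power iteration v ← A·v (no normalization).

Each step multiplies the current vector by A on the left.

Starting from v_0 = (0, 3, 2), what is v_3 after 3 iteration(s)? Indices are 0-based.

v_3 = (1, 2, 0)

v_0 = (0, 3, 2).
v_1 = A·v_0 = (2, 3, 4).
v_2 = A·v_1 = (0, 1, 2).
v_3 = A·v_2 = (1, 2, 0).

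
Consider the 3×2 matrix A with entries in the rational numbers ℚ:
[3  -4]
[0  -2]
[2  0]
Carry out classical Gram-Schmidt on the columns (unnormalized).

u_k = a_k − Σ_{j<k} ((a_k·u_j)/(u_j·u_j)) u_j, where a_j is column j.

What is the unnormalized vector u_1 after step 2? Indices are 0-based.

Step 1: u_0 = a_0 = (3, 0, 2).
Step 2: u_1 = a_1 − (-12/13)·u_0 = (-16/13, -2, 24/13).

u_1 = (-16/13, -2, 24/13)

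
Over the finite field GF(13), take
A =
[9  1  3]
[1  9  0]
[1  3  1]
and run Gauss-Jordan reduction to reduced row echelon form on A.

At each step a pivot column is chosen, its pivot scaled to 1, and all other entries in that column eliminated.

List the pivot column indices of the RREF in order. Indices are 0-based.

pivot columns: 0, 1, 2

[1] R0 /= 9  ⇒  (1, 3, 9)
     R1 -= 1·R0  ⇒  (0, 6, 4)
     R2 -= 1·R0  ⇒  (0, 0, 5)
[2] R1 /= 6  ⇒  (0, 1, 5)
     R0 -= 3·R1  ⇒  (1, 0, 7)
[3] R2 /= 5  ⇒  (0, 0, 1)
     R0 -= 7·R2  ⇒  (1, 0, 0)
     R1 -= 5·R2  ⇒  (0, 1, 0)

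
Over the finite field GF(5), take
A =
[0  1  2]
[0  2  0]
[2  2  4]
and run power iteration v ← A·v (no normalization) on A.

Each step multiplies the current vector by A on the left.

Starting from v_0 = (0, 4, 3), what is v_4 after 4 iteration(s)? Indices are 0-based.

v_0 = (0, 4, 3).
v_1 = A·v_0 = (0, 3, 0).
v_2 = A·v_1 = (3, 1, 1).
v_3 = A·v_2 = (3, 2, 2).
v_4 = A·v_3 = (1, 4, 3).

v_4 = (1, 4, 3)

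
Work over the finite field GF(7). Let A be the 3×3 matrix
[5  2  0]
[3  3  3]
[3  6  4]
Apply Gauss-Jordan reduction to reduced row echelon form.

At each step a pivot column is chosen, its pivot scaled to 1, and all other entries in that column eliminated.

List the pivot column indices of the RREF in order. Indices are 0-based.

step 1: normalize row 0 (÷5) = (1, 6, 0)
  row 1: subtract 3×row0 = (0, 6, 3)
  row 2: subtract 3×row0 = (0, 2, 4)
step 2: normalize row 1 (÷6) = (0, 1, 4)
  row 0: subtract 6×row1 = (1, 0, 4)
  row 2: subtract 2×row1 = (0, 0, 3)
step 3: normalize row 2 (÷3) = (0, 0, 1)
  row 0: subtract 4×row2 = (1, 0, 0)
  row 1: subtract 4×row2 = (0, 1, 0)

pivot columns: 0, 1, 2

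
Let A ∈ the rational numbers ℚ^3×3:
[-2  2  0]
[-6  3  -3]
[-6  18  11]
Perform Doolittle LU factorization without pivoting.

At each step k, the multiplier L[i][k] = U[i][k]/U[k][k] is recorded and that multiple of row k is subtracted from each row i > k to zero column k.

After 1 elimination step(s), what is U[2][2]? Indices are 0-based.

U[2][2] = 11

Step 1: pivot at (0,0) is -2.
  row1 ← row1 − (3)·row0  ⇒  L[1][0]=3, U row1=(0, -3, -3)
  row2 ← row2 − (3)·row0  ⇒  L[2][0]=3, U row2=(0, 12, 11)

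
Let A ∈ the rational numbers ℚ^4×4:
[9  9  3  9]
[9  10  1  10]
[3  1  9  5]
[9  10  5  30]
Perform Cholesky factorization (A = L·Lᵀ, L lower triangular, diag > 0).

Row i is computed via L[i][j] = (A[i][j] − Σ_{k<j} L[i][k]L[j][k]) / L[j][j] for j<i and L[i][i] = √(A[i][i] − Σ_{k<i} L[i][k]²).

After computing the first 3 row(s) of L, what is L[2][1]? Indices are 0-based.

L[2][1] = -2

Step 1: L[0][0] = √(9) = 3.
  L[1][0] = (9) / L[0][0] = 3.
Step 2: L[1][1] = √(1) = 1.
  L[2][0] = (3) / L[0][0] = 1.
  L[2][1] = (-2) / L[1][1] = -2.
Step 3: L[2][2] = √(4) = 2.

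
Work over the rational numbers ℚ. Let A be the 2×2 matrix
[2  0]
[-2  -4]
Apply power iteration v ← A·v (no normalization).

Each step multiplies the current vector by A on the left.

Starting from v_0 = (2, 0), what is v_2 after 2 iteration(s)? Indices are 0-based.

v_2 = (8, 8)

v_0 = (2, 0).
v_1 = A·v_0 = (4, -4).
v_2 = A·v_1 = (8, 8).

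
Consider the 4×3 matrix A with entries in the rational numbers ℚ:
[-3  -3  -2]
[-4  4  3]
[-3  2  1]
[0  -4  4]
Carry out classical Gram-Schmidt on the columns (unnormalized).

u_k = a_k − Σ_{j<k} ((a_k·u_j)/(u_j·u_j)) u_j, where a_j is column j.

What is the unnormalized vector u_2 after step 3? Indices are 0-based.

u_2 = (-3724/1361, 2595/1361, 264/1361, 5520/1361)

Step 1: u_0 = a_0 = (-3, -4, -3, 0).
Step 2: u_1 = a_1 − (-13/34)·u_0 = (-141/34, 42/17, 29/34, -4).
Step 3: u_2 = a_2 − (-9/34)·u_0 − (19/1361)·u_1 = (-3724/1361, 2595/1361, 264/1361, 5520/1361).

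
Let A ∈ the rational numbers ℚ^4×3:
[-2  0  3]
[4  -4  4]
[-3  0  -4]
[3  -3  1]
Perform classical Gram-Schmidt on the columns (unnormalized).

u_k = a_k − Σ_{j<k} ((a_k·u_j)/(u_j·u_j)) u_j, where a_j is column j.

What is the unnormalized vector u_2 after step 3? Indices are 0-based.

Step 1: u_0 = a_0 = (-2, 4, -3, 3).
Step 2: u_1 = a_1 − (-25/38)·u_0 = (-25/19, -26/19, -75/38, -39/38).
Step 3: u_2 = a_2 − (25/38)·u_0 − (-97/325)·u_1 = (51/13, 24/25, -34/13, -32/25).

u_2 = (51/13, 24/25, -34/13, -32/25)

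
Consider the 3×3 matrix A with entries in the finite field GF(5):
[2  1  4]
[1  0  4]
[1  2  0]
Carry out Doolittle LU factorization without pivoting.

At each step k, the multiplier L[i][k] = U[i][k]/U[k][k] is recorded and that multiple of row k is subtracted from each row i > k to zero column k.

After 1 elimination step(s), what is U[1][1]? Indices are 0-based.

U[1][1] = 2

Step 1: pivot at (0,0) is 2.
  row1 ← row1 − (3)·row0  ⇒  L[1][0]=3, U row1=(0, 2, 2)
  row2 ← row2 − (3)·row0  ⇒  L[2][0]=3, U row2=(0, 4, 3)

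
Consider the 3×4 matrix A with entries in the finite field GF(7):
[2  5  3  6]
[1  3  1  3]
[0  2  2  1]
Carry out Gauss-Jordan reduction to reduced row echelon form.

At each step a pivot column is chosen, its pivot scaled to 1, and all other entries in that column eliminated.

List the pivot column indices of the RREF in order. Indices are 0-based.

pivot columns: 0, 1, 2

[1] R0 /= 2  ⇒  (1, 6, 5, 3)
     R1 -= 1·R0  ⇒  (0, 4, 3, 0)
[2] R1 /= 4  ⇒  (0, 1, 6, 0)
     R0 -= 6·R1  ⇒  (1, 0, 4, 3)
     R2 -= 2·R1  ⇒  (0, 0, 4, 1)
[3] R2 /= 4  ⇒  (0, 0, 1, 2)
     R0 -= 4·R2  ⇒  (1, 0, 0, 2)
     R1 -= 6·R2  ⇒  (0, 1, 0, 2)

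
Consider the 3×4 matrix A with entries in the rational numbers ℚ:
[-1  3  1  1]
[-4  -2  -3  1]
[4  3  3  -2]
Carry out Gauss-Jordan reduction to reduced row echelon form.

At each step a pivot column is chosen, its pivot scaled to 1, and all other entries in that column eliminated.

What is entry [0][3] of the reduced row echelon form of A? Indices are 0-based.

M[0][3] = -11/7

pivot(0,0)=-1: scale R0 → (1, -3, -1, -1)
  clear (1,0): R1 −= (-4)R0 → (0, -14, -7, -3)
  clear (2,0): R2 −= (4)R0 → (0, 15, 7, 2)
pivot(1,1)=-14: scale R1 → (0, 1, 1/2, 3/14)
  clear (0,1): R0 −= (-3)R1 → (1, 0, 1/2, -5/14)
  clear (2,1): R2 −= (15)R1 → (0, 0, -1/2, -17/14)
pivot(2,2)=-1/2: scale R2 → (0, 0, 1, 17/7)
  clear (0,2): R0 −= (1/2)R2 → (1, 0, 0, -11/7)
  clear (1,2): R1 −= (1/2)R2 → (0, 1, 0, -1)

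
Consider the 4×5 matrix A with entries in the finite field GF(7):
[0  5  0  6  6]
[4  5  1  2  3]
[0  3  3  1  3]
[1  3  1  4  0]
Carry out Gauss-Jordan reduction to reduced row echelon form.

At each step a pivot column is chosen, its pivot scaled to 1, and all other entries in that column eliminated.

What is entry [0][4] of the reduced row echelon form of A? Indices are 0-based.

M[0][4] = 1

[1] R0 <-> R1
[1] R0 /= 4  ⇒  (1, 3, 2, 4, 6)
     R3 -= 1·R0  ⇒  (0, 0, 6, 0, 1)
[2] R1 /= 5  ⇒  (0, 1, 0, 4, 4)
     R0 -= 3·R1  ⇒  (1, 0, 2, 6, 1)
     R2 -= 3·R1  ⇒  (0, 0, 3, 3, 5)
[3] R2 /= 3  ⇒  (0, 0, 1, 1, 4)
     R0 -= 2·R2  ⇒  (1, 0, 0, 4, 0)
     R3 -= 6·R2  ⇒  (0, 0, 0, 1, 5)
[4] R3 /= 1  ⇒  (0, 0, 0, 1, 5)
     R0 -= 4·R3  ⇒  (1, 0, 0, 0, 1)
     R1 -= 4·R3  ⇒  (0, 1, 0, 0, 5)
     R2 -= 1·R3  ⇒  (0, 0, 1, 0, 6)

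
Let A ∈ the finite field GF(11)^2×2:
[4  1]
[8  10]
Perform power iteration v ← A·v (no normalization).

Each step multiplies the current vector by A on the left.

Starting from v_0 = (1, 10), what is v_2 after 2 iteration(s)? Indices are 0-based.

v_0 = (1, 10).
v_1 = A·v_0 = (3, 9).
v_2 = A·v_1 = (10, 4).

v_2 = (10, 4)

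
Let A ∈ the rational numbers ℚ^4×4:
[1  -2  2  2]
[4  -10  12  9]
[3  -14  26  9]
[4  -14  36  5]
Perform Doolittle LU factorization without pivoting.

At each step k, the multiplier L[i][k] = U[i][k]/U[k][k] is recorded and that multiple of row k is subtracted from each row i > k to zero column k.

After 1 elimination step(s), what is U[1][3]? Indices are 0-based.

[col 0] pivot 1
  R1 -= 4*R0 → (0, -2, 4, 1)  (L[1][0] := 4)
  R2 -= 3*R0 → (0, -8, 20, 3)  (L[2][0] := 3)
  R3 -= 4*R0 → (0, -6, 28, -3)  (L[3][0] := 4)

U[1][3] = 1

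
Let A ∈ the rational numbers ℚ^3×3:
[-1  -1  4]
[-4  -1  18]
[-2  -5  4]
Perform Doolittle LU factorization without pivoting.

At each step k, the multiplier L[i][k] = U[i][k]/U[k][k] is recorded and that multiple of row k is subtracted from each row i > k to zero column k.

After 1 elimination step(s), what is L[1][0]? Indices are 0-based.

L[1][0] = 4

k=0: U[0][0]=-1
  eliminate (1,0): mult=4, new row 1: (0, 3, 2); set L[1][0]=4
  eliminate (2,0): mult=2, new row 2: (0, -3, -4); set L[2][0]=2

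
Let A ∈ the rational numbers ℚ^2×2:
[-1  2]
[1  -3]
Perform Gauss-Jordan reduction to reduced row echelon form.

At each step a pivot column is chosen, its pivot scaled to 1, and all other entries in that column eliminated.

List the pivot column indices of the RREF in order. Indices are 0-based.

[1] R0 /= -1  ⇒  (1, -2)
     R1 -= 1·R0  ⇒  (0, -1)
[2] R1 /= -1  ⇒  (0, 1)
     R0 -= -2·R1  ⇒  (1, 0)

pivot columns: 0, 1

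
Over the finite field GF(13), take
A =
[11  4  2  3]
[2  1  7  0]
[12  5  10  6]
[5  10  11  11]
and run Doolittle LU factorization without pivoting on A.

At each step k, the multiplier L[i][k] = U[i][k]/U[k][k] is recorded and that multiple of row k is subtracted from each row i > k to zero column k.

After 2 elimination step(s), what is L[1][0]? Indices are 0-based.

[col 0] pivot 11
  R1 -= 12*R0 → (0, 5, 9, 3)  (L[1][0] := 12)
  R2 -= 7*R0 → (0, 3, 9, 11)  (L[2][0] := 7)
  R3 -= 4*R0 → (0, 7, 3, 12)  (L[3][0] := 4)
[col 1] pivot 5
  R2 -= 11*R1 → (0, 0, 1, 4)  (L[2][1] := 11)
  R3 -= 4*R1 → (0, 0, 6, 0)  (L[3][1] := 4)

L[1][0] = 12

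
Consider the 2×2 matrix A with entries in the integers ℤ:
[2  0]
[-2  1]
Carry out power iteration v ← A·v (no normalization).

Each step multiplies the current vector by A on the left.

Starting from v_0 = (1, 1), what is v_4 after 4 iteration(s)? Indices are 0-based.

v_0 = (1, 1).
v_1 = A·v_0 = (2, -1).
v_2 = A·v_1 = (4, -5).
v_3 = A·v_2 = (8, -13).
v_4 = A·v_3 = (16, -29).

v_4 = (16, -29)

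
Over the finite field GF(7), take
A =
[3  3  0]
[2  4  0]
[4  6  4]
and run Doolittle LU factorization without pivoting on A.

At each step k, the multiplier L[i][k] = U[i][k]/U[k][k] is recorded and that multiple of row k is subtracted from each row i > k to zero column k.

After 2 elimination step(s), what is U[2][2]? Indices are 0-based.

U[2][2] = 4

k=0: U[0][0]=3
  eliminate (1,0): mult=3, new row 1: (0, 2, 0); set L[1][0]=3
  eliminate (2,0): mult=6, new row 2: (0, 2, 4); set L[2][0]=6
k=1: U[1][1]=2
  eliminate (2,1): mult=1, new row 2: (0, 0, 4); set L[2][1]=1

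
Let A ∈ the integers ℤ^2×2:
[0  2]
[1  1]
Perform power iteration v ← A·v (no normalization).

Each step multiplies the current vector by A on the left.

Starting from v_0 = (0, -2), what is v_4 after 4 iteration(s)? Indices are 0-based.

v_0 = (0, -2).
v_1 = A·v_0 = (-4, -2).
v_2 = A·v_1 = (-4, -6).
v_3 = A·v_2 = (-12, -10).
v_4 = A·v_3 = (-20, -22).

v_4 = (-20, -22)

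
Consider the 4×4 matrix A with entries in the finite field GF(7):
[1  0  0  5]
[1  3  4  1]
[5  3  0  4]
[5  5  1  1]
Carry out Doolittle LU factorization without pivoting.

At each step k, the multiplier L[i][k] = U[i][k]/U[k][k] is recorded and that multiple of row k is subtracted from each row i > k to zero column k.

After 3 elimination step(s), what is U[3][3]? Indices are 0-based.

Step 1: pivot at (0,0) is 1.
  row1 ← row1 − (1)·row0  ⇒  L[1][0]=1, U row1=(0, 3, 4, 3)
  row2 ← row2 − (5)·row0  ⇒  L[2][0]=5, U row2=(0, 3, 0, 0)
  row3 ← row3 − (5)·row0  ⇒  L[3][0]=5, U row3=(0, 5, 1, 4)
Step 2: pivot at (1,1) is 3.
  row2 ← row2 − (1)·row1  ⇒  L[2][1]=1, U row2=(0, 0, 3, 4)
  row3 ← row3 − (4)·row1  ⇒  L[3][1]=4, U row3=(0, 0, 6, 6)
Step 3: pivot at (2,2) is 3.
  row3 ← row3 − (2)·row2  ⇒  L[3][2]=2, U row3=(0, 0, 0, 5)

U[3][3] = 5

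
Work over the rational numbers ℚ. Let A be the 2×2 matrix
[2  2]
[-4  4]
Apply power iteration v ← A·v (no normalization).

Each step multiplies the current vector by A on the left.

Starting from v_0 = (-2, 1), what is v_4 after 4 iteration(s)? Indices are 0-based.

v_4 = (592, -32)

v_0 = (-2, 1).
v_1 = A·v_0 = (-2, 12).
v_2 = A·v_1 = (20, 56).
v_3 = A·v_2 = (152, 144).
v_4 = A·v_3 = (592, -32).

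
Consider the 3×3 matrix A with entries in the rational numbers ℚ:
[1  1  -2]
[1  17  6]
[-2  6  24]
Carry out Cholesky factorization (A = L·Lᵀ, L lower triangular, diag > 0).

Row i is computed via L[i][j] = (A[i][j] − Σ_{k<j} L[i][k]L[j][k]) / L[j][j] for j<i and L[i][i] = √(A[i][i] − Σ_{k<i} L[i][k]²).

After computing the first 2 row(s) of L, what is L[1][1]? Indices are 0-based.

L[1][1] = 4

Step 1: L[0][0] = √(1) = 1.
  L[1][0] = (1) / L[0][0] = 1.
Step 2: L[1][1] = √(16) = 4.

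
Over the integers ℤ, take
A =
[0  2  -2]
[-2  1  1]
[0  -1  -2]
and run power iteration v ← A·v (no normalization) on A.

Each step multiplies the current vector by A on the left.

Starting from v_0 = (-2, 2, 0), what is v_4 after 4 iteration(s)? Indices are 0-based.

v_4 = (-92, -22, 22)

v_0 = (-2, 2, 0).
v_1 = A·v_0 = (4, 6, -2).
v_2 = A·v_1 = (16, -4, -2).
v_3 = A·v_2 = (-4, -38, 8).
v_4 = A·v_3 = (-92, -22, 22).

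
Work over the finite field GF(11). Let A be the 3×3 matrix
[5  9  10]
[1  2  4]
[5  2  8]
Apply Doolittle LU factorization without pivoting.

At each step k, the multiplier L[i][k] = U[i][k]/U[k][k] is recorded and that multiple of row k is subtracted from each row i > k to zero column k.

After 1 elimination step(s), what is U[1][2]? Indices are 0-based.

U[1][2] = 2

[col 0] pivot 5
  R1 -= 9*R0 → (0, 9, 2)  (L[1][0] := 9)
  R2 -= 1*R0 → (0, 4, 9)  (L[2][0] := 1)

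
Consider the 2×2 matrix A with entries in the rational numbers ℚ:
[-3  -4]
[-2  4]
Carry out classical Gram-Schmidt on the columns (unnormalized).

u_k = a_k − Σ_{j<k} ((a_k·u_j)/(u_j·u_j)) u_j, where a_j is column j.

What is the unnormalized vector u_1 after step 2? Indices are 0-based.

Step 1: u_0 = a_0 = (-3, -2).
Step 2: u_1 = a_1 − (4/13)·u_0 = (-40/13, 60/13).

u_1 = (-40/13, 60/13)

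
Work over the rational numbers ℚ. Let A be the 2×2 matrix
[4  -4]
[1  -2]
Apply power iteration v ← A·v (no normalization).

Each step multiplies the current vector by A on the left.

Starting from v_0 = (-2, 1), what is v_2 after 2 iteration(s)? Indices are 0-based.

v_0 = (-2, 1).
v_1 = A·v_0 = (-12, -4).
v_2 = A·v_1 = (-32, -4).

v_2 = (-32, -4)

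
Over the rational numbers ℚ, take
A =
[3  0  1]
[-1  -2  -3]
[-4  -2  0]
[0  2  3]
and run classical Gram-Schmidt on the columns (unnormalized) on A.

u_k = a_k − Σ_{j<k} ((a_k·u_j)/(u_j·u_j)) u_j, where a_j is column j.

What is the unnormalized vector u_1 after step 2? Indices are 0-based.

Step 1: u_0 = a_0 = (3, -1, -4, 0).
Step 2: u_1 = a_1 − (5/13)·u_0 = (-15/13, -21/13, -6/13, 2).

u_1 = (-15/13, -21/13, -6/13, 2)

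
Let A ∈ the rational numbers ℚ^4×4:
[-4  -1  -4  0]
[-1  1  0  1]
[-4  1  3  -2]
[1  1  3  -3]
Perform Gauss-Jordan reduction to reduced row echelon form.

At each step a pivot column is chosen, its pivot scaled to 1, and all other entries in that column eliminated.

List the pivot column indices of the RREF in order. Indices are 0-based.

[1] R0 /= -4  ⇒  (1, 1/4, 1, 0)
     R1 -= -1·R0  ⇒  (0, 5/4, 1, 1)
     R2 -= -4·R0  ⇒  (0, 2, 7, -2)
     R3 -= 1·R0  ⇒  (0, 3/4, 2, -3)
[2] R1 /= 5/4  ⇒  (0, 1, 4/5, 4/5)
     R0 -= 1/4·R1  ⇒  (1, 0, 4/5, -1/5)
     R2 -= 2·R1  ⇒  (0, 0, 27/5, -18/5)
     R3 -= 3/4·R1  ⇒  (0, 0, 7/5, -18/5)
[3] R2 /= 27/5  ⇒  (0, 0, 1, -2/3)
     R0 -= 4/5·R2  ⇒  (1, 0, 0, 1/3)
     R1 -= 4/5·R2  ⇒  (0, 1, 0, 4/3)
     R3 -= 7/5·R2  ⇒  (0, 0, 0, -8/3)
[4] R3 /= -8/3  ⇒  (0, 0, 0, 1)
     R0 -= 1/3·R3  ⇒  (1, 0, 0, 0)
     R1 -= 4/3·R3  ⇒  (0, 1, 0, 0)
     R2 -= -2/3·R3  ⇒  (0, 0, 1, 0)

pivot columns: 0, 1, 2, 3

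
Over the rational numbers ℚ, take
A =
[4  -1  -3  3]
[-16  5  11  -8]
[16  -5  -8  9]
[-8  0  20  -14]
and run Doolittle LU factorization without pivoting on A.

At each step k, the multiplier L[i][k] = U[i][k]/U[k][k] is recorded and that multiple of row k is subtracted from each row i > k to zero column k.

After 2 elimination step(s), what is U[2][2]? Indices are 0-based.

k=0: U[0][0]=4
  eliminate (1,0): mult=-4, new row 1: (0, 1, -1, 4); set L[1][0]=-4
  eliminate (2,0): mult=4, new row 2: (0, -1, 4, -3); set L[2][0]=4
  eliminate (3,0): mult=-2, new row 3: (0, -2, 14, -8); set L[3][0]=-2
k=1: U[1][1]=1
  eliminate (2,1): mult=-1, new row 2: (0, 0, 3, 1); set L[2][1]=-1
  eliminate (3,1): mult=-2, new row 3: (0, 0, 12, 0); set L[3][1]=-2

U[2][2] = 3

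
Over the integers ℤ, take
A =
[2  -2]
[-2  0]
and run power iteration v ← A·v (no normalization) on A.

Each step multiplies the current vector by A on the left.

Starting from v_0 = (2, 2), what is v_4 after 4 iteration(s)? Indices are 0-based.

v_0 = (2, 2).
v_1 = A·v_0 = (0, -4).
v_2 = A·v_1 = (8, 0).
v_3 = A·v_2 = (16, -16).
v_4 = A·v_3 = (64, -32).

v_4 = (64, -32)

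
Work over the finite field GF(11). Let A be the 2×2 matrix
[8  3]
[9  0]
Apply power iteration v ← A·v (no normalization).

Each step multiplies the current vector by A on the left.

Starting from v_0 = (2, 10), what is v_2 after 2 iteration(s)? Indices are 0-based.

v_2 = (4, 7)

v_0 = (2, 10).
v_1 = A·v_0 = (2, 7).
v_2 = A·v_1 = (4, 7).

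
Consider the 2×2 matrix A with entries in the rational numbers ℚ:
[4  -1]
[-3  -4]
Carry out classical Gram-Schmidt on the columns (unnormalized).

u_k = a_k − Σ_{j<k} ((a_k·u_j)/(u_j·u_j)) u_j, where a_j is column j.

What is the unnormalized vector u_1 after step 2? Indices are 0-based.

u_1 = (-57/25, -76/25)

Step 1: u_0 = a_0 = (4, -3).
Step 2: u_1 = a_1 − (8/25)·u_0 = (-57/25, -76/25).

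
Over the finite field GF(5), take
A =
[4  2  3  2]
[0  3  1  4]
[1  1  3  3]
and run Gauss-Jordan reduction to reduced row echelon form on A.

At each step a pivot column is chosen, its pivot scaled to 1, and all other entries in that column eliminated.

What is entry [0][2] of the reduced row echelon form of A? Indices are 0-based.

M[0][2] = 1

[1] R0 /= 4  ⇒  (1, 3, 2, 3)
     R2 -= 1·R0  ⇒  (0, 3, 1, 0)
[2] R1 /= 3  ⇒  (0, 1, 2, 3)
     R0 -= 3·R1  ⇒  (1, 0, 1, 4)
     R2 -= 3·R1  ⇒  (0, 0, 0, 1)
column 2 empty below row 2
[3] R2 /= 1  ⇒  (0, 0, 0, 1)
     R0 -= 4·R2  ⇒  (1, 0, 1, 0)
     R1 -= 3·R2  ⇒  (0, 1, 2, 0)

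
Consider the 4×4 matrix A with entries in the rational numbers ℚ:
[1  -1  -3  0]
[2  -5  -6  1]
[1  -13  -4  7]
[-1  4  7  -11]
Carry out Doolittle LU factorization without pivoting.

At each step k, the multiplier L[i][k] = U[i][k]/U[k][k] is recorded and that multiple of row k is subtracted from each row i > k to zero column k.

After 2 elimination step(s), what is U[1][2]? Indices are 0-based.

U[1][2] = 0

Step 1: pivot at (0,0) is 1.
  row1 ← row1 − (2)·row0  ⇒  L[1][0]=2, U row1=(0, -3, 0, 1)
  row2 ← row2 − (1)·row0  ⇒  L[2][0]=1, U row2=(0, -12, -1, 7)
  row3 ← row3 − (-1)·row0  ⇒  L[3][0]=-1, U row3=(0, 3, 4, -11)
Step 2: pivot at (1,1) is -3.
  row2 ← row2 − (4)·row1  ⇒  L[2][1]=4, U row2=(0, 0, -1, 3)
  row3 ← row3 − (-1)·row1  ⇒  L[3][1]=-1, U row3=(0, 0, 4, -10)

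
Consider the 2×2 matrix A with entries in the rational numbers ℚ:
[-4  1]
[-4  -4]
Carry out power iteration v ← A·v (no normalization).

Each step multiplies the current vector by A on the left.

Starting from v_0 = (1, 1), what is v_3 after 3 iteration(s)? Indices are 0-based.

v_3 = (28, -192)

v_0 = (1, 1).
v_1 = A·v_0 = (-3, -8).
v_2 = A·v_1 = (4, 44).
v_3 = A·v_2 = (28, -192).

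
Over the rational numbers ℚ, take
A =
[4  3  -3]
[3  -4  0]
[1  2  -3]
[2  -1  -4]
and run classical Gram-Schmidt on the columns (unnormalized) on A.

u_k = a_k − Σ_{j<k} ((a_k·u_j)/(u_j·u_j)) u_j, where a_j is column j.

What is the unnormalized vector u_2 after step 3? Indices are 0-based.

Step 1: u_0 = a_0 = (4, 3, 1, 2).
Step 2: u_1 = a_1 − (0)·u_0 = (3, -4, 2, -1).
Step 3: u_2 = a_2 − (-23/30)·u_0 − (-11/30)·u_1 = (7/6, 5/6, -3/2, -17/6).

u_2 = (7/6, 5/6, -3/2, -17/6)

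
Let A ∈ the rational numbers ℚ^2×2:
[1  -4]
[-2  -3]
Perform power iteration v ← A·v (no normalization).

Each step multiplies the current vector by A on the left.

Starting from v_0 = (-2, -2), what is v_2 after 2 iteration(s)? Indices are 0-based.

v_0 = (-2, -2).
v_1 = A·v_0 = (6, 10).
v_2 = A·v_1 = (-34, -42).

v_2 = (-34, -42)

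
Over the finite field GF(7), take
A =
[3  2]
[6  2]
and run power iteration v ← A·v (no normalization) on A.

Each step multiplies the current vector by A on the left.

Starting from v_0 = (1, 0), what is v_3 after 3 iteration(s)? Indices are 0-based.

v_0 = (1, 0).
v_1 = A·v_0 = (3, 6).
v_2 = A·v_1 = (0, 2).
v_3 = A·v_2 = (4, 4).

v_3 = (4, 4)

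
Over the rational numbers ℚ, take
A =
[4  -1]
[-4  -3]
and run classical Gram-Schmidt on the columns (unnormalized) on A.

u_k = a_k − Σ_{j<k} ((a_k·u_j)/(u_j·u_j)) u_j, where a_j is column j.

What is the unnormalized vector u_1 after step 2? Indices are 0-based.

Step 1: u_0 = a_0 = (4, -4).
Step 2: u_1 = a_1 − (1/4)·u_0 = (-2, -2).

u_1 = (-2, -2)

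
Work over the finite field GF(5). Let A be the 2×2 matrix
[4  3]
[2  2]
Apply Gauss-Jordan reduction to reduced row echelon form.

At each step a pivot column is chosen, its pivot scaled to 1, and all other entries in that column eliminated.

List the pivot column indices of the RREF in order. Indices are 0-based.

pivot columns: 0, 1

pivot(0,0)=4: scale R0 → (1, 2)
  clear (1,0): R1 −= (2)R0 → (0, 3)
pivot(1,1)=3: scale R1 → (0, 1)
  clear (0,1): R0 −= (2)R1 → (1, 0)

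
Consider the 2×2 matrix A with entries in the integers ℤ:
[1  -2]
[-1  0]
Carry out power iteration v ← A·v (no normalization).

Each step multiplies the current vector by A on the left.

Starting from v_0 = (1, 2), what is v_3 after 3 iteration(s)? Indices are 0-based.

v_0 = (1, 2).
v_1 = A·v_0 = (-3, -1).
v_2 = A·v_1 = (-1, 3).
v_3 = A·v_2 = (-7, 1).

v_3 = (-7, 1)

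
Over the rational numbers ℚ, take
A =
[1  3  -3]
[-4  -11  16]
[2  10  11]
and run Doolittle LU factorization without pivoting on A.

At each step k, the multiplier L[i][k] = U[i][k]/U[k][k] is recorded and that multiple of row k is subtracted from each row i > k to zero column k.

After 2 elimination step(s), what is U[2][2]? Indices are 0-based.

k=0: U[0][0]=1
  eliminate (1,0): mult=-4, new row 1: (0, 1, 4); set L[1][0]=-4
  eliminate (2,0): mult=2, new row 2: (0, 4, 17); set L[2][0]=2
k=1: U[1][1]=1
  eliminate (2,1): mult=4, new row 2: (0, 0, 1); set L[2][1]=4

U[2][2] = 1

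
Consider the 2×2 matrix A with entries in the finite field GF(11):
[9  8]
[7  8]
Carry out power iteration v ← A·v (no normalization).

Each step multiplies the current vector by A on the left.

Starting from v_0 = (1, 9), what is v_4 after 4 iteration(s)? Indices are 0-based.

v_4 = (7, 6)

v_0 = (1, 9).
v_1 = A·v_0 = (4, 2).
v_2 = A·v_1 = (8, 0).
v_3 = A·v_2 = (6, 1).
v_4 = A·v_3 = (7, 6).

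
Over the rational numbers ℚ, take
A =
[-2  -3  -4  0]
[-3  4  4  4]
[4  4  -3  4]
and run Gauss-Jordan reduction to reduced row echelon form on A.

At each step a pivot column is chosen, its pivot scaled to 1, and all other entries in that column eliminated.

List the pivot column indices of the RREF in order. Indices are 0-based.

[1] R0 /= -2  ⇒  (1, 3/2, 2, 0)
     R1 -= -3·R0  ⇒  (0, 17/2, 10, 4)
     R2 -= 4·R0  ⇒  (0, -2, -11, 4)
[2] R1 /= 17/2  ⇒  (0, 1, 20/17, 8/17)
     R0 -= 3/2·R1  ⇒  (1, 0, 4/17, -12/17)
     R2 -= -2·R1  ⇒  (0, 0, -147/17, 84/17)
[3] R2 /= -147/17  ⇒  (0, 0, 1, -4/7)
     R0 -= 4/17·R2  ⇒  (1, 0, 0, -4/7)
     R1 -= 20/17·R2  ⇒  (0, 1, 0, 8/7)

pivot columns: 0, 1, 2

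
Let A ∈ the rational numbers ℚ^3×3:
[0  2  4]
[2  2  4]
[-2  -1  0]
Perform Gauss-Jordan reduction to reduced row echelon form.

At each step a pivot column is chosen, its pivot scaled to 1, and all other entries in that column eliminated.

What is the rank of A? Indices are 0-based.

rank = 3

pivot(0,0): swap R0↔R1
pivot(0,0)=2: scale R0 → (1, 1, 2)
  clear (2,0): R2 −= (-2)R0 → (0, 1, 4)
pivot(1,1)=2: scale R1 → (0, 1, 2)
  clear (0,1): R0 −= (1)R1 → (1, 0, 0)
  clear (2,1): R2 −= (1)R1 → (0, 0, 2)
pivot(2,2)=2: scale R2 → (0, 0, 1)
  clear (1,2): R1 −= (2)R2 → (0, 1, 0)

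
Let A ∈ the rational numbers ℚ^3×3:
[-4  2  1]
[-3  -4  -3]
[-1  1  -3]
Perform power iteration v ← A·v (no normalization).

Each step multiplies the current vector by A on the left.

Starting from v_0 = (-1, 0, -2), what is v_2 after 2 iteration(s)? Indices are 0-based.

v_0 = (-1, 0, -2).
v_1 = A·v_0 = (2, 9, 7).
v_2 = A·v_1 = (17, -63, -14).

v_2 = (17, -63, -14)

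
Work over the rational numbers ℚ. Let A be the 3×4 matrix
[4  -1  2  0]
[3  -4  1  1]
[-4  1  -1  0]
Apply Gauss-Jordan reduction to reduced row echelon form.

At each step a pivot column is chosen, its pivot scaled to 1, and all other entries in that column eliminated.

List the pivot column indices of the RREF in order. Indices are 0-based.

pivot(0,0)=4: scale R0 → (1, -1/4, 1/2, 0)
  clear (1,0): R1 −= (3)R0 → (0, -13/4, -1/2, 1)
  clear (2,0): R2 −= (-4)R0 → (0, 0, 1, 0)
pivot(1,1)=-13/4: scale R1 → (0, 1, 2/13, -4/13)
  clear (0,1): R0 −= (-1/4)R1 → (1, 0, 7/13, -1/13)
pivot(2,2)=1: scale R2 → (0, 0, 1, 0)
  clear (0,2): R0 −= (7/13)R2 → (1, 0, 0, -1/13)
  clear (1,2): R1 −= (2/13)R2 → (0, 1, 0, -4/13)

pivot columns: 0, 1, 2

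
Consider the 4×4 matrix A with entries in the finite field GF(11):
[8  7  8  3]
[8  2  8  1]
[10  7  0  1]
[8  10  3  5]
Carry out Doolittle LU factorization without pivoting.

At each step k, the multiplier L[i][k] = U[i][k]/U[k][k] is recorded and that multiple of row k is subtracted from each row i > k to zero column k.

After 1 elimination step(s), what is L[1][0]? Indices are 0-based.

Step 1: pivot at (0,0) is 8.
  row1 ← row1 − (1)·row0  ⇒  L[1][0]=1, U row1=(0, 6, 0, 9)
  row2 ← row2 − (4)·row0  ⇒  L[2][0]=4, U row2=(0, 1, 1, 0)
  row3 ← row3 − (1)·row0  ⇒  L[3][0]=1, U row3=(0, 3, 6, 2)

L[1][0] = 1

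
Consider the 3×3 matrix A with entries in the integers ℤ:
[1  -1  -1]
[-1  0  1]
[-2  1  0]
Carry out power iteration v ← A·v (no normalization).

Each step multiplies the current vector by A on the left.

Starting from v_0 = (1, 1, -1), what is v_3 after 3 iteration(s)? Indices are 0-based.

v_3 = (10, -8, -10)

v_0 = (1, 1, -1).
v_1 = A·v_0 = (1, -2, -1).
v_2 = A·v_1 = (4, -2, -4).
v_3 = A·v_2 = (10, -8, -10).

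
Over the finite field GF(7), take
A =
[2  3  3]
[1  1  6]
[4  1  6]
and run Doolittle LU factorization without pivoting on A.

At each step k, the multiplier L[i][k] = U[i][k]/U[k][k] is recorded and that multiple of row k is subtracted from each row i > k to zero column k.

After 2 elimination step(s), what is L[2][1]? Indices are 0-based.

L[2][1] = 3

Step 1: pivot at (0,0) is 2.
  row1 ← row1 − (4)·row0  ⇒  L[1][0]=4, U row1=(0, 3, 1)
  row2 ← row2 − (2)·row0  ⇒  L[2][0]=2, U row2=(0, 2, 0)
Step 2: pivot at (1,1) is 3.
  row2 ← row2 − (3)·row1  ⇒  L[2][1]=3, U row2=(0, 0, 4)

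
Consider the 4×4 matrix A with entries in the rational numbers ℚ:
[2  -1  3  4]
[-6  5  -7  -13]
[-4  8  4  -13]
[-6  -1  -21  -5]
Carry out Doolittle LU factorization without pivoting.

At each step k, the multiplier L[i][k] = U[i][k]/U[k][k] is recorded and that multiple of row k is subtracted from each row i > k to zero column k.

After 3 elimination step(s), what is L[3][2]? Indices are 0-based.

[col 0] pivot 2
  R1 -= -3*R0 → (0, 2, 2, -1)  (L[1][0] := -3)
  R2 -= -2*R0 → (0, 6, 10, -5)  (L[2][0] := -2)
  R3 -= -3*R0 → (0, -4, -12, 7)  (L[3][0] := -3)
[col 1] pivot 2
  R2 -= 3*R1 → (0, 0, 4, -2)  (L[2][1] := 3)
  R3 -= -2*R1 → (0, 0, -8, 5)  (L[3][1] := -2)
[col 2] pivot 4
  R3 -= -2*R2 → (0, 0, 0, 1)  (L[3][2] := -2)

L[3][2] = -2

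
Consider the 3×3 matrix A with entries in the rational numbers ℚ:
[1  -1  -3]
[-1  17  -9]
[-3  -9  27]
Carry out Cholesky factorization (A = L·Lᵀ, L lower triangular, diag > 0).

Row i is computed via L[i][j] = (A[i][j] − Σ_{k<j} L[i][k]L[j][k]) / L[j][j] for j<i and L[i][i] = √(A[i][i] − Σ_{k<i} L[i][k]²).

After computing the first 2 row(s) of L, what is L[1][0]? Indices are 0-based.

Step 1: L[0][0] = √(1) = 1.
  L[1][0] = (-1) / L[0][0] = -1.
Step 2: L[1][1] = √(16) = 4.

L[1][0] = -1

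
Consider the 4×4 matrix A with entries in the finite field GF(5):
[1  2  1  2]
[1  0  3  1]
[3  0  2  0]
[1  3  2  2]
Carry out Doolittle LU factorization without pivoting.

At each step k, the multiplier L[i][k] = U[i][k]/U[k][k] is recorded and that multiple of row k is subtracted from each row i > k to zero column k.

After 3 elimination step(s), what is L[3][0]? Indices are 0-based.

[col 0] pivot 1
  R1 -= 1*R0 → (0, 3, 2, 4)  (L[1][0] := 1)
  R2 -= 3*R0 → (0, 4, 4, 4)  (L[2][0] := 3)
  R3 -= 1*R0 → (0, 1, 1, 0)  (L[3][0] := 1)
[col 1] pivot 3
  R2 -= 3*R1 → (0, 0, 3, 2)  (L[2][1] := 3)
  R3 -= 2*R1 → (0, 0, 2, 2)  (L[3][1] := 2)
[col 2] pivot 3
  R3 -= 4*R2 → (0, 0, 0, 4)  (L[3][2] := 4)

L[3][0] = 1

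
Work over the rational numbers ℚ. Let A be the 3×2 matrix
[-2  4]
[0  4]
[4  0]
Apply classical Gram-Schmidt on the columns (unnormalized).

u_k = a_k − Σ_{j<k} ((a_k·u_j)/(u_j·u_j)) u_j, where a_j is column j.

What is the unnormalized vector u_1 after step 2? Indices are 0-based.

Step 1: u_0 = a_0 = (-2, 0, 4).
Step 2: u_1 = a_1 − (-2/5)·u_0 = (16/5, 4, 8/5).

u_1 = (16/5, 4, 8/5)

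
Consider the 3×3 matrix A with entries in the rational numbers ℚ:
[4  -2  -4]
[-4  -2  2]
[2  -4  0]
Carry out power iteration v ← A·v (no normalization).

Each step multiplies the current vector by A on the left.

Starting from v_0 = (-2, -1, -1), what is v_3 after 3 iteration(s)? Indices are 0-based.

v_3 = (64, 40, -16)

v_0 = (-2, -1, -1).
v_1 = A·v_0 = (-2, 8, 0).
v_2 = A·v_1 = (-24, -8, -36).
v_3 = A·v_2 = (64, 40, -16).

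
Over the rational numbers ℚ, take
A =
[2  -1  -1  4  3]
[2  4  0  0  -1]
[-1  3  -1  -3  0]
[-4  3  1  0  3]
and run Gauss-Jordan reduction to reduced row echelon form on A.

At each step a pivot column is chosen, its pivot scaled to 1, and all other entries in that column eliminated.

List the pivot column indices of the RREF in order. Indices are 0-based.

[1] R0 /= 2  ⇒  (1, -1/2, -1/2, 2, 3/2)
     R1 -= 2·R0  ⇒  (0, 5, 1, -4, -4)
     R2 -= -1·R0  ⇒  (0, 5/2, -3/2, -1, 3/2)
     R3 -= -4·R0  ⇒  (0, 1, -1, 8, 9)
[2] R1 /= 5  ⇒  (0, 1, 1/5, -4/5, -4/5)
     R0 -= -1/2·R1  ⇒  (1, 0, -2/5, 8/5, 11/10)
     R2 -= 5/2·R1  ⇒  (0, 0, -2, 1, 7/2)
     R3 -= 1·R1  ⇒  (0, 0, -6/5, 44/5, 49/5)
[3] R2 /= -2  ⇒  (0, 0, 1, -1/2, -7/4)
     R0 -= -2/5·R2  ⇒  (1, 0, 0, 7/5, 2/5)
     R1 -= 1/5·R2  ⇒  (0, 1, 0, -7/10, -9/20)
     R3 -= -6/5·R2  ⇒  (0, 0, 0, 41/5, 77/10)
[4] R3 /= 41/5  ⇒  (0, 0, 0, 1, 77/82)
     R0 -= 7/5·R3  ⇒  (1, 0, 0, 0, -75/82)
     R1 -= -7/10·R3  ⇒  (0, 1, 0, 0, 17/82)
     R2 -= -1/2·R3  ⇒  (0, 0, 1, 0, -105/82)

pivot columns: 0, 1, 2, 3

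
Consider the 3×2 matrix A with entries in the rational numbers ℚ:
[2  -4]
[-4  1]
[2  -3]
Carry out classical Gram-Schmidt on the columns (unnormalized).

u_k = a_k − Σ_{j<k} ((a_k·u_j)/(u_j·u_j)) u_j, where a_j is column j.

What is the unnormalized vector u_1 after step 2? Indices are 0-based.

u_1 = (-5/2, -2, -3/2)

Step 1: u_0 = a_0 = (2, -4, 2).
Step 2: u_1 = a_1 − (-3/4)·u_0 = (-5/2, -2, -3/2).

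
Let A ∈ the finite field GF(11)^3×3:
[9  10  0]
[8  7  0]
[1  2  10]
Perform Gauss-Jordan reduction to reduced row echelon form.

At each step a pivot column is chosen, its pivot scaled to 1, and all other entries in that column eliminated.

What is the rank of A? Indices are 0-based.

pivot(0,0)=9: scale R0 → (1, 6, 0)
  clear (1,0): R1 −= (8)R0 → (0, 3, 0)
  clear (2,0): R2 −= (1)R0 → (0, 7, 10)
pivot(1,1)=3: scale R1 → (0, 1, 0)
  clear (0,1): R0 −= (6)R1 → (1, 0, 0)
  clear (2,1): R2 −= (7)R1 → (0, 0, 10)
pivot(2,2)=10: scale R2 → (0, 0, 1)

rank = 3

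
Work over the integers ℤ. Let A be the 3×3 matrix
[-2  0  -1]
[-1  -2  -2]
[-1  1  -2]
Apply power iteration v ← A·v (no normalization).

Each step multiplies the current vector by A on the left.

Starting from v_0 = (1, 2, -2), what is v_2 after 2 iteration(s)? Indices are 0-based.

v_2 = (-5, -8, -11)

v_0 = (1, 2, -2).
v_1 = A·v_0 = (0, -1, 5).
v_2 = A·v_1 = (-5, -8, -11).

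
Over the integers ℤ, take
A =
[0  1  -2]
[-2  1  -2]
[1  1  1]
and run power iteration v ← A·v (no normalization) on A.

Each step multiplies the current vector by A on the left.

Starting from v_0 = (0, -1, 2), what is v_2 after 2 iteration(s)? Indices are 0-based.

v_0 = (0, -1, 2).
v_1 = A·v_0 = (-5, -5, 1).
v_2 = A·v_1 = (-7, 3, -9).

v_2 = (-7, 3, -9)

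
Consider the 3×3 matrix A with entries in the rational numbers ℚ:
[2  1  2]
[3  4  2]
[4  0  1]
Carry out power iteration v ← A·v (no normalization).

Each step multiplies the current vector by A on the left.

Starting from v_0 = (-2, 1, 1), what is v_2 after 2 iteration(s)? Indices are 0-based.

v_2 = (-16, -17, -11)

v_0 = (-2, 1, 1).
v_1 = A·v_0 = (-1, 0, -7).
v_2 = A·v_1 = (-16, -17, -11).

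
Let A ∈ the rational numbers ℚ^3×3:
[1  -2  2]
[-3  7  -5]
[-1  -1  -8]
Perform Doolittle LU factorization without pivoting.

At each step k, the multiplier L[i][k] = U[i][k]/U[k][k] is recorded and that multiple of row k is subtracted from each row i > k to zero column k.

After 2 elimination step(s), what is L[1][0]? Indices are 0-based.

[col 0] pivot 1
  R1 -= -3*R0 → (0, 1, 1)  (L[1][0] := -3)
  R2 -= -1*R0 → (0, -3, -6)  (L[2][0] := -1)
[col 1] pivot 1
  R2 -= -3*R1 → (0, 0, -3)  (L[2][1] := -3)

L[1][0] = -3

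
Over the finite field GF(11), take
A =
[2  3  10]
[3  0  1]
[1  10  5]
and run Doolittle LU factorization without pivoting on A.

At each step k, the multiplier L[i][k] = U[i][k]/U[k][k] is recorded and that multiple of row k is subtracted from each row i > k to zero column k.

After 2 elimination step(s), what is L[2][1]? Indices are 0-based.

L[2][1] = 3

[col 0] pivot 2
  R1 -= 7*R0 → (0, 1, 8)  (L[1][0] := 7)
  R2 -= 6*R0 → (0, 3, 0)  (L[2][0] := 6)
[col 1] pivot 1
  R2 -= 3*R1 → (0, 0, 9)  (L[2][1] := 3)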